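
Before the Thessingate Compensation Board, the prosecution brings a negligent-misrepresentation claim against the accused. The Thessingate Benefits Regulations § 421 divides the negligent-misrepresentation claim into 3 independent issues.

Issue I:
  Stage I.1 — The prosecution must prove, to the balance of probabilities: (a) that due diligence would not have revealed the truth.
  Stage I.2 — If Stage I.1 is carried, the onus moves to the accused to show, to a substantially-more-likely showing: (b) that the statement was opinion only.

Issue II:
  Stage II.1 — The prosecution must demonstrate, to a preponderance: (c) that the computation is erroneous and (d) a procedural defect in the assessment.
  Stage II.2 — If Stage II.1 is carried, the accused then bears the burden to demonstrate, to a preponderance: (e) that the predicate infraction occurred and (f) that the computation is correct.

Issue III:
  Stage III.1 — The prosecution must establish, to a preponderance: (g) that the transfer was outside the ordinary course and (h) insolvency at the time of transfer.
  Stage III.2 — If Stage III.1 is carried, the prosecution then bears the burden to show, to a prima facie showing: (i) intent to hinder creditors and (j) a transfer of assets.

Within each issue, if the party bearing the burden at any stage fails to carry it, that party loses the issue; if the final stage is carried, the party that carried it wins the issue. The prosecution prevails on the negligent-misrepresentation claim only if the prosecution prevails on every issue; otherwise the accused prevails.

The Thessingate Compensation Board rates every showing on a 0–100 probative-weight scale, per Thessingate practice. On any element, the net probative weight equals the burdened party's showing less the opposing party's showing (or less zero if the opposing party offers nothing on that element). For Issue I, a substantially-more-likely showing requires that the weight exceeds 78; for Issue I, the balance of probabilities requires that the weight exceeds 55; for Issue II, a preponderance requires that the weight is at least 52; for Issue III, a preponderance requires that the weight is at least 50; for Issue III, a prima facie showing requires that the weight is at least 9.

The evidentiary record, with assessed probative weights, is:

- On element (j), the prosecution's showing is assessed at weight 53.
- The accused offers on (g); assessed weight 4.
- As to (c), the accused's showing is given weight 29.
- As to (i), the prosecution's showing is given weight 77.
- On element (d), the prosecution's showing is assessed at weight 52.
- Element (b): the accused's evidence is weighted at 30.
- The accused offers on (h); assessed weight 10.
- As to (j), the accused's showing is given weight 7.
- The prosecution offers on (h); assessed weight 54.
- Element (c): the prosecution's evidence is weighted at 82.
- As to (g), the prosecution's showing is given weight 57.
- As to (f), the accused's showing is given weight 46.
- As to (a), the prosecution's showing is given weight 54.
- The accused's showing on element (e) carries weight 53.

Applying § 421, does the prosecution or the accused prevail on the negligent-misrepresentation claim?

— Issue I —
At Stage I.1 the prosecution must meet the balance of probabilities (weight exceeds 55): on (a) the weight is 54, ≤ 55, so (a) does not meet the standard.
  The prosecution does not carry Stage I.1.
The analysis ends at Stage I.1; the accused prevails on this issue.
— Issue II —
Stage II.1 (prosecution, a preponderance, weight is at least 52): (c) net 82−29=53 ≥ 52 — meets; (d) 52 ≥ 52 — meets.
  Stage II.1 is satisfied; the onus moves to the accused.
Stage II.2 (accused, a preponderance, weight is at least 52): (e) 53 ≥ 52 — meets; (f) 46 < 52 — fails.
  Not every element is met, so the accused fails to carry Stage II.2.
The analysis ends at Stage II.2; the prosecution prevails on this issue.
— Issue III —
At Stage III.1 the prosecution must meet a preponderance (weight is at least 50): on (g) the weight is 57 less the opposing 4 gives net 53, ≥ 50, so (g) meets the standard; on (h) the weight is 54 less the opposing 10 gives net 44, which does not reach 50, so (h) does not meet the standard.
  The prosecution does not carry Stage III.1.
The accused prevails on this issue.
Per-issue: Issue I → accused; Issue II → prosecution; Issue III → accused. The prosecution must prevail on every issue; overall, the accused prevails.

accused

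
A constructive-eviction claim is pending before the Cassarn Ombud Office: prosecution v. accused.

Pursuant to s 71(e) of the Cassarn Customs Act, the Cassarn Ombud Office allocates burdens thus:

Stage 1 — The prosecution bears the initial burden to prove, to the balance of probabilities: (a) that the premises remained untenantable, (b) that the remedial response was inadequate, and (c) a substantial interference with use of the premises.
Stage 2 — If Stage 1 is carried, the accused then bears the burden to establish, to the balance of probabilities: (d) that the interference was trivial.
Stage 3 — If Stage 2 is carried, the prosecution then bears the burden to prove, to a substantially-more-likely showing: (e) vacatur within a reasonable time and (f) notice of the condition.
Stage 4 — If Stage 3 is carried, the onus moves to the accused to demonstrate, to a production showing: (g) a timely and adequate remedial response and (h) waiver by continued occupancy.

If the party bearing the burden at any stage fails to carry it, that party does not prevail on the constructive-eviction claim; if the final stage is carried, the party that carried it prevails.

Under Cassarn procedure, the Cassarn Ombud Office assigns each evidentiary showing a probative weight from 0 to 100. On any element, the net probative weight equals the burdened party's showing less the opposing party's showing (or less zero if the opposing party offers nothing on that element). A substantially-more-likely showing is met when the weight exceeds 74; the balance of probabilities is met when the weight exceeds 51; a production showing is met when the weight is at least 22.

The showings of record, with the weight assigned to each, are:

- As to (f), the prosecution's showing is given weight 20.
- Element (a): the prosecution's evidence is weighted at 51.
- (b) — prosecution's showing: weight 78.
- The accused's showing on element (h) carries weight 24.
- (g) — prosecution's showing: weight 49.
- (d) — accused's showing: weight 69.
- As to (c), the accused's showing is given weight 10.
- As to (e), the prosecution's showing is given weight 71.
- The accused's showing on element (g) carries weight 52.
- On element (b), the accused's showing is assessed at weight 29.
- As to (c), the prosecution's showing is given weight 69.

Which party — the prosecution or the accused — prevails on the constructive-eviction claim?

Stage 1 — burden on prosecution; standard: the balance of probabilities (weight exceeds 51).
    (a): 51 ≤ 51 [not met]
    (b): 78 − 29 = 49 ≤ 51 [not met]
    (c): 69 − 10 = 59 > 51 [met]
  The prosecution does not carry Stage 1.
So the accused prevails.

accused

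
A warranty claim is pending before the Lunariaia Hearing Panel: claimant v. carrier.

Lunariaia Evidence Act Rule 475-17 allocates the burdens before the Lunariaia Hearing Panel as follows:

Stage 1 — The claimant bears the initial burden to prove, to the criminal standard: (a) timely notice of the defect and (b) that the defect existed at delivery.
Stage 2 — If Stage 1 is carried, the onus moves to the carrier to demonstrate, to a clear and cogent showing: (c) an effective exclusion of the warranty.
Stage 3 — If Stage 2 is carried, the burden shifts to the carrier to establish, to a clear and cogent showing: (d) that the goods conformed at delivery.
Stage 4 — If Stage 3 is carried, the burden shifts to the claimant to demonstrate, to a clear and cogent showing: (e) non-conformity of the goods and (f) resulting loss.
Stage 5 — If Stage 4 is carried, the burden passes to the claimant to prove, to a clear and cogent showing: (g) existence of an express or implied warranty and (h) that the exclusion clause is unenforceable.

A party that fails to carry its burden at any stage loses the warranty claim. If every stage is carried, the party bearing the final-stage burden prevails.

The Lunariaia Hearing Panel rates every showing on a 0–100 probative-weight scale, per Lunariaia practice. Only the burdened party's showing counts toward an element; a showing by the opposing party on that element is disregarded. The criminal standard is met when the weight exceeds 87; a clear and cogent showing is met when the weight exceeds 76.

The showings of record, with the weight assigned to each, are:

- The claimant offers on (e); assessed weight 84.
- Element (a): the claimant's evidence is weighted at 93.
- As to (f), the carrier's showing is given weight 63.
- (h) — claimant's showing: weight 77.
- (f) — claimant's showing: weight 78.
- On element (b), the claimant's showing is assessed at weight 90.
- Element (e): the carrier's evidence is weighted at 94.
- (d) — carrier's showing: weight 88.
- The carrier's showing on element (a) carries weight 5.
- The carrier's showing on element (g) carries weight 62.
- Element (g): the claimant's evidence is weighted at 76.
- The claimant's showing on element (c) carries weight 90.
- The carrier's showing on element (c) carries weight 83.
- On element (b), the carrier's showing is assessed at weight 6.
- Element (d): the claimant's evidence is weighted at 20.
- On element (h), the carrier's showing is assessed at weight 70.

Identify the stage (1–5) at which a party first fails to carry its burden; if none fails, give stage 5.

Stage 1 (claimant, the criminal standard, weight exceeds 87): (a) 93 (carrier's 5 disregarded) > 87 — meets; (b) 90 (carrier's 6 disregarded) > 87 — meets.
  Stage 1 carried; the burden shifts to the carrier.
Stage 2 (carrier, a clear and cogent showing, weight exceeds 76): (c) 83 (claimant's 90 disregarded) > 76 — meets.
  Stage 2 carried; the burden remains with the carrier.
Stage 3 (carrier, a clear and cogent showing, weight exceeds 76): (d) 88 (claimant's 20 disregarded) > 76 — meets.
  All elements met. The burden passes to the claimant.
Stage 4 (claimant, a clear and cogent showing, weight exceeds 76): (e) 84 (carrier's 94 disregarded) > 76 — meets; (f) 78 (carrier's 63 disregarded) > 76 — meets.
  All elements met. The claimant retains the burden for Stage 5.
Stage 5 (claimant, a clear and cogent showing, weight exceeds 76): (g) 76 (carrier's 62 disregarded) ≤ 76 — fails; (h) 77 (carrier's 70 disregarded) > 76 — meets.
  Stage 5 not carried; the claimant fails its burden.
The carrier prevails.

stage 5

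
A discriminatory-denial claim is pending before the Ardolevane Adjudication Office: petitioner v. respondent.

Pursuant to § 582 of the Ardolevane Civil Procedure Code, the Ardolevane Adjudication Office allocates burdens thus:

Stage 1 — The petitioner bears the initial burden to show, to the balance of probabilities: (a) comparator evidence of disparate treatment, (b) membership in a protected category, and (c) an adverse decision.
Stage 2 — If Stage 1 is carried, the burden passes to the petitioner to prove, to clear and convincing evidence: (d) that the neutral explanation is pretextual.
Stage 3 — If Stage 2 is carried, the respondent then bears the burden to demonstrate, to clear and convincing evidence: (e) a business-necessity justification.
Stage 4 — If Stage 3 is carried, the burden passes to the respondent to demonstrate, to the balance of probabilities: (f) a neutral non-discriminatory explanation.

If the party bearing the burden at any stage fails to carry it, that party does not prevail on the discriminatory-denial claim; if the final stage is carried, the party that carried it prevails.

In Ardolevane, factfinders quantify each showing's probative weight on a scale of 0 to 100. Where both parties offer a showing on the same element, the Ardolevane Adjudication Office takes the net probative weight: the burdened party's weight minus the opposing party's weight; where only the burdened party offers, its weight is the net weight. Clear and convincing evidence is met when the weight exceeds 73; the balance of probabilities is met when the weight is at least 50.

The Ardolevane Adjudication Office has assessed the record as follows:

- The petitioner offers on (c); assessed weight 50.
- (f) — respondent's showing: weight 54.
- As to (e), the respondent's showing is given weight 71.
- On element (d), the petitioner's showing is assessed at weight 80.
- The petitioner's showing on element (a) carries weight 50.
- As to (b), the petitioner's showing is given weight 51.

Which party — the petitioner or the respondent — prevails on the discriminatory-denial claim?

petitioner

Stage 1 (petitioner, the balance of probabilities, weight is at least 50): (a) 50 ≥ 50 — meets; (b) 51 ≥ 50 — meets; (c) 50 ≥ 50 — meets.
  Stage 1 is satisfied; the petitioner continues to bear the burden.
Stage 2 (petitioner, clear and convincing evidence, weight exceeds 73): (d) 80 > 73 — meets.
  All elements met. The burden passes to the respondent.
Stage 3 (respondent, clear and convincing evidence, weight exceeds 73): (e) 71 ≤ 73 — fails.
  The respondent does not carry Stage 3.
So the petitioner prevails.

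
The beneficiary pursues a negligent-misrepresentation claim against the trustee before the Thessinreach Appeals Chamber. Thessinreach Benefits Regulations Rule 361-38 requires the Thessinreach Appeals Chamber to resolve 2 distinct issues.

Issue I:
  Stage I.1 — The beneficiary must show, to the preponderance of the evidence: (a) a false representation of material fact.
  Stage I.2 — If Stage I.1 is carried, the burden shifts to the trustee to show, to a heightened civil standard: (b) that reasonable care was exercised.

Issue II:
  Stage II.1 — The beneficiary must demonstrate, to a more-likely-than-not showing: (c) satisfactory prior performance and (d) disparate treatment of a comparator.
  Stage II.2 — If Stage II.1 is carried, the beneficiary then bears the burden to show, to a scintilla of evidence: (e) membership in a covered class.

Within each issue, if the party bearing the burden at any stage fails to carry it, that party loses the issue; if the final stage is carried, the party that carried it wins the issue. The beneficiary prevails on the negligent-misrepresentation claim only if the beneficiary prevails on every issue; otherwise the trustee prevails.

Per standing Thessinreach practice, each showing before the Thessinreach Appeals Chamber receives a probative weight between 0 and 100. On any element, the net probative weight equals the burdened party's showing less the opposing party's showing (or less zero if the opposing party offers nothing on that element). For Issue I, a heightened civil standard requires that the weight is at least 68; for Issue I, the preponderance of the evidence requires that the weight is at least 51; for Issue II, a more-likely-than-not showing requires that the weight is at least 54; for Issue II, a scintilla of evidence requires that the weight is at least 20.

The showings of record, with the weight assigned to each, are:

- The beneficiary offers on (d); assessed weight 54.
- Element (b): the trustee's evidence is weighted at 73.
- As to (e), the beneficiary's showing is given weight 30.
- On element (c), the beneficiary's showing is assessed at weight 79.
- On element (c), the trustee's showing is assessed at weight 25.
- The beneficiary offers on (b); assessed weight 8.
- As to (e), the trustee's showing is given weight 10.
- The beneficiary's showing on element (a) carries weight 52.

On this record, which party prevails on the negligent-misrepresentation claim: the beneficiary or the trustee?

beneficiary

— Issue I —
At Stage I.1 the beneficiary must meet the preponderance of the evidence (weight is at least 51): on (a) the weight is 52, ≥ 51, so (a) meets the standard.
  Stage I.1 carried; the burden shifts to the trustee.
At Stage I.2 the trustee must meet a heightened civil standard (weight is at least 68): on (b) the weight is 73 less the opposing 8 gives net 65, < 68, so (b) does not meet the standard.
  Not every element is met, so the trustee fails to carry Stage I.2.
So the beneficiary prevails on this issue.
— Issue II —
At Stage II.1 the beneficiary must meet a more-likely-than-not showing (weight is at least 54): on (c) the weight is 79 less the opposing 25 gives net 54, ≥ 54, so (c) meets the standard; on (d) the weight is 54, ≥ 54, so (d) meets the standard.
  Stage II.1 is satisfied; the beneficiary continues to bear the burden.
At Stage II.2 the beneficiary must meet a scintilla of evidence (weight is at least 20): on (e) the weight is 30 less the opposing 10 gives net 20, which does reach 20, so (e) meets the standard.
  All elements met at the final stage.
All stages carried — the beneficiary prevails on this issue.
Per-issue: Issue I → beneficiary; Issue II → beneficiary. The beneficiary must prevail on every issue; overall, the beneficiary prevails.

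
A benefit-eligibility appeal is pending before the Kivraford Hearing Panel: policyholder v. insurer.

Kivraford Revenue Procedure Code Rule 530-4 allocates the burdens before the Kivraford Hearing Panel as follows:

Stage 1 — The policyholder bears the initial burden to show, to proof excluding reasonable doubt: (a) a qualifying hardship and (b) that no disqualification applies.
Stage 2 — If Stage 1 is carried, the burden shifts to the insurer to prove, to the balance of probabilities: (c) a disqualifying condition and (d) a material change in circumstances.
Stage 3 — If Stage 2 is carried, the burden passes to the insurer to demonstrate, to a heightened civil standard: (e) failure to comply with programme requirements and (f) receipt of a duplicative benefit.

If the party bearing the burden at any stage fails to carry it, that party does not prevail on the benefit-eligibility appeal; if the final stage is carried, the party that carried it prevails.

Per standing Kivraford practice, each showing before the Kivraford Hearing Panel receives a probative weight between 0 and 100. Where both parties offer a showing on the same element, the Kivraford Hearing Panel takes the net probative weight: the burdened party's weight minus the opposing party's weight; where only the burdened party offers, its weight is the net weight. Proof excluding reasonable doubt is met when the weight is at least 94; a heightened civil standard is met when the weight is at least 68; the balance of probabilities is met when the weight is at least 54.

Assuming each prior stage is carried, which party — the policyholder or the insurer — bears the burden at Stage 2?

Stage 2's rule assigns the burden to the insurer (to the balance of probabilities).

insurer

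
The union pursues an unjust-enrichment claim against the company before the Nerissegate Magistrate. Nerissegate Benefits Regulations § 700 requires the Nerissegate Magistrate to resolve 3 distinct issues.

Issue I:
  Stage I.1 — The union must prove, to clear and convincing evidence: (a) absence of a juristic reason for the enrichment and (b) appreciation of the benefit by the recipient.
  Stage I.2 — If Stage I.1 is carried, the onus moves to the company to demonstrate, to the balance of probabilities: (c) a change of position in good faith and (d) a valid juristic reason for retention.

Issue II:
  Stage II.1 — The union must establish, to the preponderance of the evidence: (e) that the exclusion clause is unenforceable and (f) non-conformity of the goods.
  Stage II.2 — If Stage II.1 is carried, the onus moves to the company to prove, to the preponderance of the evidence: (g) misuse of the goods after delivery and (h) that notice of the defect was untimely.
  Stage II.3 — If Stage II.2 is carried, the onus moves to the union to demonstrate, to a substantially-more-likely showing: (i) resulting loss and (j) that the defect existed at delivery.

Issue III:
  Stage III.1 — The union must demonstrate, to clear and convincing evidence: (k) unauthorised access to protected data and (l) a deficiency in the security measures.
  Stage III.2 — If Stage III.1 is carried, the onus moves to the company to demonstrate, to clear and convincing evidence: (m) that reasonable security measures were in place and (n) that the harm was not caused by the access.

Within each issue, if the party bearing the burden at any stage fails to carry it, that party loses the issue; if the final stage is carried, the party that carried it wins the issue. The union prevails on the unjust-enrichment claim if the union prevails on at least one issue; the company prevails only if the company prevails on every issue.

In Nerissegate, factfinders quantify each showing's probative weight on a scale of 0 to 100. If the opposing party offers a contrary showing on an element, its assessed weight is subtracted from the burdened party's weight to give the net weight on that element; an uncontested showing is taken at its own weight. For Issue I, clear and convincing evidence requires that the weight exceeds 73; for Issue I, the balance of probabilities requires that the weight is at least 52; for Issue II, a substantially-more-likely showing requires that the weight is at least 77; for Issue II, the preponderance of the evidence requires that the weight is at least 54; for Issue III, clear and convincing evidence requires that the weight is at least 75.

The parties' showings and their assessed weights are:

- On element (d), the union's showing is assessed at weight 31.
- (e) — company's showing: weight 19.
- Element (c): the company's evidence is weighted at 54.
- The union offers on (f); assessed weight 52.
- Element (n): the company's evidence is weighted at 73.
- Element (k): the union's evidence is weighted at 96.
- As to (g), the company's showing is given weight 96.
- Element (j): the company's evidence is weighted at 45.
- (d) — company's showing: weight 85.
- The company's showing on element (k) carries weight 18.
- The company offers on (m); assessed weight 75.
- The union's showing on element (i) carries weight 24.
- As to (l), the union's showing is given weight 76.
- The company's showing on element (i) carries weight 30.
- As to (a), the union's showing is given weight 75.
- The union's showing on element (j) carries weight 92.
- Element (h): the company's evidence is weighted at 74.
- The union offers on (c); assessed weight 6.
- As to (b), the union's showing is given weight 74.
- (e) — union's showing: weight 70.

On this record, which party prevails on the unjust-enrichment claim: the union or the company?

— Issue I —
Stage I.1 — burden on union; standard: clear and convincing evidence (weight exceeds 73).
    (a): 75 > 73 [met]
    (b): 74 > 73 [met]
  Stage I.1 carried; the burden shifts to the company.
Stage I.2 — burden on company; standard: the balance of probabilities (weight is at least 52).
    (c): 54 − 6 = 48 < 52 [not met]
    (d): 85 − 31 = 54 ≥ 52 [met]
  The company does not carry Stage I.2.
So the union prevails on this issue.
— Issue II —
Stage II.1 (union, the preponderance of the evidence, weight is at least 54): (e) net 70−19=51 < 54 — fails; (f) 52 < 54 — fails.
  Stage II.1 not carried; the union fails its burden.
The company prevails on this issue.
— Issue III —
Stage III.1 — burden on union; standard: clear and convincing evidence (weight is at least 75).
    (k): 96 − 18 = 78 ≥ 75 [met]
    (l): 76 ≥ 75 [met]
  The union carries Stage III.1; the company now bears the burden.
Stage III.2 — burden on company; standard: clear and convincing evidence (weight is at least 75).
    (m): 75 ≥ 75 [met]
    (n): 73 < 75 [not met]
  The company does not carry Stage III.2.
The union prevails on this issue.
Per-issue: Issue I → union; Issue II → company; Issue III → union. The union must prevail on at least one issue; overall, the union prevails.

union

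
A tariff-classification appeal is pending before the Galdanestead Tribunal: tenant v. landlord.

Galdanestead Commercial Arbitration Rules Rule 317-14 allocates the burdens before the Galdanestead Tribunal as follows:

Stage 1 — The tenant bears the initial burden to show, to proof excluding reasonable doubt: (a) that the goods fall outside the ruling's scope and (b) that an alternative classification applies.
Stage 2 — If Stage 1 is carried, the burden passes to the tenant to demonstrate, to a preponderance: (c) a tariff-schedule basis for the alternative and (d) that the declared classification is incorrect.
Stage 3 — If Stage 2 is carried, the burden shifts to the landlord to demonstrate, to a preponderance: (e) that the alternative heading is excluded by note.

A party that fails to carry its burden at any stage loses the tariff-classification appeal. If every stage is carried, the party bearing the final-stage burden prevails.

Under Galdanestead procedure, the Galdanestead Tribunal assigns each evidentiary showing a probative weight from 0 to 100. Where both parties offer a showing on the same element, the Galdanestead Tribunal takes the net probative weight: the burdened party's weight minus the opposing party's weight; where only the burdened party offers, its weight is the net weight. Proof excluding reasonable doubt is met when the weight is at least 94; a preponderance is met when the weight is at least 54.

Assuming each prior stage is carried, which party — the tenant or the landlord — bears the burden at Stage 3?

landlord

Stage 3's rule assigns the burden to the landlord (to a preponderance).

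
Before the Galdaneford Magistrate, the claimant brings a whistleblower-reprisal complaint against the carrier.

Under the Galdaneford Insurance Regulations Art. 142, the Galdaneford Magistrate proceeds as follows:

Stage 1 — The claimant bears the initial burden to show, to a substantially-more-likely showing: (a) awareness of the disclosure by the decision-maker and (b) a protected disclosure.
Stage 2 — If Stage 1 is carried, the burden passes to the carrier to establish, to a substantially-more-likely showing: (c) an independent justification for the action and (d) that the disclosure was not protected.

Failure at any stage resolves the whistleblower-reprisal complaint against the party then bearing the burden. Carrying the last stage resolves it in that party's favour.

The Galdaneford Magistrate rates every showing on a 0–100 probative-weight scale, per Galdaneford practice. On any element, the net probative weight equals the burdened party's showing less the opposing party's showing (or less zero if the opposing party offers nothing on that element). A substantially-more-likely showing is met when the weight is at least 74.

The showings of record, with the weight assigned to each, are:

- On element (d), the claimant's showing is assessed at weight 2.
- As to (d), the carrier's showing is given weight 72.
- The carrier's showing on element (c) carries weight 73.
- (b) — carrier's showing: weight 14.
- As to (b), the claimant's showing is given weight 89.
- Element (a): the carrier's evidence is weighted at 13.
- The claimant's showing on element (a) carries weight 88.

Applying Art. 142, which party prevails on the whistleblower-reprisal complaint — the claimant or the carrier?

Stage 1 (claimant, a substantially-more-likely showing, weight is at least 74): (a) net 88−13=75 ≥ 74 — meets; (b) net 89−14=75 ≥ 74 — meets.
  All elements met. The burden passes to the carrier.
Stage 2 (carrier, a substantially-more-likely showing, weight is at least 74): (c) 73 < 74 — fails; (d) net 72−2=70 < 74 — fails.
  Not every element is met, so the carrier fails to carry Stage 2.
So the claimant prevails.

claimant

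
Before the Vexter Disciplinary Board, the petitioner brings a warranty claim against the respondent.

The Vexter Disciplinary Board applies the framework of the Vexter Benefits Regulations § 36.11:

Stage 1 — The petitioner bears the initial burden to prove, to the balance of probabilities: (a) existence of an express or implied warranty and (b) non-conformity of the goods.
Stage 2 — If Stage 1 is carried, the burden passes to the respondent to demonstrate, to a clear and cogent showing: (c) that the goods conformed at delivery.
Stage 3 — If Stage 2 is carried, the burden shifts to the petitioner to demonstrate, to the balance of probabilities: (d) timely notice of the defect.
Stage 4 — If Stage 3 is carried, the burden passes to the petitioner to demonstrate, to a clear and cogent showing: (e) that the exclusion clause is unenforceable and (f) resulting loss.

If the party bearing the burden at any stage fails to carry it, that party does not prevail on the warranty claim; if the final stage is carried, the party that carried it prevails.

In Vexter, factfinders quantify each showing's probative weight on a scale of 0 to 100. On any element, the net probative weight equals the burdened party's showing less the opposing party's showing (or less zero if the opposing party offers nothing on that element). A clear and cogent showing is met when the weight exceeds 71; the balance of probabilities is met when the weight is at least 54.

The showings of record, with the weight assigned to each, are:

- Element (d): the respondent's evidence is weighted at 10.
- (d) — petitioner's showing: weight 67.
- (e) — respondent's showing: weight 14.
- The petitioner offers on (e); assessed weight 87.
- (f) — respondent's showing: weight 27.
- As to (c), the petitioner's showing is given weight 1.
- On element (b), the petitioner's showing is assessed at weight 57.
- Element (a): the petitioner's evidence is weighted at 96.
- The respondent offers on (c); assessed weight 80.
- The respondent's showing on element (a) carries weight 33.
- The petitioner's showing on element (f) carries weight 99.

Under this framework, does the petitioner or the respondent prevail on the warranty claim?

petitioner

Stage 1 (petitioner, the balance of probabilities, weight is at least 54): (a) net 96−33=63 ≥ 54 — meets; (b) 57 ≥ 54 — meets.
  All elements met. The burden passes to the respondent.
Stage 2 (respondent, a clear and cogent showing, weight exceeds 71): (c) net 80−1=79 > 71 — meets.
  The respondent carries Stage 2; the petitioner now bears the burden.
Stage 3 (petitioner, the balance of probabilities, weight is at least 54): (d) net 67−10=57 ≥ 54 — meets.
  All elements met. The petitioner retains the burden for Stage 4.
Stage 4 (petitioner, a clear and cogent showing, weight exceeds 71): (e) net 87−14=73 > 71 — meets; (f) net 99−27=72 > 71 — meets.
  The petitioner carries the last stage.
Every stage carried; the petitioner prevails.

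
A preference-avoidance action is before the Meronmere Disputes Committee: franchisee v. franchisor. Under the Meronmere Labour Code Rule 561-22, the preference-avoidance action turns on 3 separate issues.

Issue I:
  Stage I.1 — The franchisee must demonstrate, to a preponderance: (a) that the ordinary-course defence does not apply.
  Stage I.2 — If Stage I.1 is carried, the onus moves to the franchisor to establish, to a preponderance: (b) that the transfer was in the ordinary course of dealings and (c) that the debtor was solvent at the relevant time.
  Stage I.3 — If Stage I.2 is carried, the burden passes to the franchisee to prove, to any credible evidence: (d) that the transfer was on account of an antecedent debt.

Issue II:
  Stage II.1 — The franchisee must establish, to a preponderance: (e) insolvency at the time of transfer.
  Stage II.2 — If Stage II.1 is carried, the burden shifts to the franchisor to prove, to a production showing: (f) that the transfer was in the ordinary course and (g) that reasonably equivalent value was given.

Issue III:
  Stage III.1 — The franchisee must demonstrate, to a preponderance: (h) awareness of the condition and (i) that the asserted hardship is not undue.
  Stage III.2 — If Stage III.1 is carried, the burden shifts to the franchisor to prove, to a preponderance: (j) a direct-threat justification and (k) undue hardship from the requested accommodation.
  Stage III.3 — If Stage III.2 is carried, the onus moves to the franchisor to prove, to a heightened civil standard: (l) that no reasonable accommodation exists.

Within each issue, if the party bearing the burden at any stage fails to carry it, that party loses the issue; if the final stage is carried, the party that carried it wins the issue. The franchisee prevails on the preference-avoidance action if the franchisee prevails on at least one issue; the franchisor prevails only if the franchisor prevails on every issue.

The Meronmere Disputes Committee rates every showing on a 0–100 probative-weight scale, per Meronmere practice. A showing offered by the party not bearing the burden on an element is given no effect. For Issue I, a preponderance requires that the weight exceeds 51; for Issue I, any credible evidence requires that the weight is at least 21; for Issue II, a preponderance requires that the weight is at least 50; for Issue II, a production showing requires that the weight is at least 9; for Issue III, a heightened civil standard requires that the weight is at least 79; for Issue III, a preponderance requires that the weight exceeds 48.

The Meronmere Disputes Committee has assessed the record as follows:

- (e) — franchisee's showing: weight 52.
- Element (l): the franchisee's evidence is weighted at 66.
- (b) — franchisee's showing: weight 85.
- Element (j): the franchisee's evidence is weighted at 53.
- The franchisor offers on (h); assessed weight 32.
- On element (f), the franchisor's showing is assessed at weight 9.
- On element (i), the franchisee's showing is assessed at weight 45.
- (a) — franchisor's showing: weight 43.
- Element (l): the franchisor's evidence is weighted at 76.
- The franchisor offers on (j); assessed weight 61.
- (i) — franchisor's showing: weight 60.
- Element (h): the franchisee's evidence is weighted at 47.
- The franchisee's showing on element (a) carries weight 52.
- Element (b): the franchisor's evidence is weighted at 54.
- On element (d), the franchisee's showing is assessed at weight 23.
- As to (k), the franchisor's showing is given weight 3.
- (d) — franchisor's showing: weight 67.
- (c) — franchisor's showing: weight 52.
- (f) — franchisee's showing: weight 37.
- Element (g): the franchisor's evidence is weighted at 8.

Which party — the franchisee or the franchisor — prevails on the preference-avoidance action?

franchisee

— Issue I —
Stage I.1 — burden on franchisee; standard: a preponderance (weight exceeds 51).
    (a): 52 (franchisor's 43 disregarded) > 51 [met]
  Stage I.1 carried; the burden shifts to the franchisor.
Stage I.2 — burden on franchisor; standard: a preponderance (weight exceeds 51).
    (b): 54 (franchisee's 85 disregarded) > 51 [met]
    (c): 52 > 51 [met]
  Stage I.2 carried; the burden shifts to the franchisee.
Stage I.3 — burden on franchisee; standard: any credible evidence (weight is at least 21).
    (d): 23 (franchisor's 67 disregarded) ≥ 21 [met]
  All elements met at the final stage.
With every stage satisfied, the franchisee prevails on this issue.
— Issue II —
Stage II.1 (franchisee, a preponderance, weight is at least 50): (e) 52 ≥ 50 — meets.
  The franchisee carries Stage II.1; the franchisor now bears the burden.
Stage II.2 (franchisor, a production showing, weight is at least 9): (f) 9 (franchisee's 37 disregarded) ≥ 9 — meets; (g) 8 < 9 — fails.
  The franchisor does not carry Stage II.2.
The analysis ends at Stage II.2; the franchisee prevails on this issue.
— Issue III —
Stage III.1 (franchisee, a preponderance, weight exceeds 48): (h) 47 (franchisor's 32 disregarded) ≤ 48 — fails; (i) 45 (franchisor's 60 disregarded) ≤ 48 — fails.
  The franchisee does not carry Stage III.1.
The franchisor prevails on this issue.
Per-issue: Issue I → franchisee; Issue II → franchisee; Issue III → franchisor. The franchisee must prevail on at least one issue; overall, the franchisee prevails.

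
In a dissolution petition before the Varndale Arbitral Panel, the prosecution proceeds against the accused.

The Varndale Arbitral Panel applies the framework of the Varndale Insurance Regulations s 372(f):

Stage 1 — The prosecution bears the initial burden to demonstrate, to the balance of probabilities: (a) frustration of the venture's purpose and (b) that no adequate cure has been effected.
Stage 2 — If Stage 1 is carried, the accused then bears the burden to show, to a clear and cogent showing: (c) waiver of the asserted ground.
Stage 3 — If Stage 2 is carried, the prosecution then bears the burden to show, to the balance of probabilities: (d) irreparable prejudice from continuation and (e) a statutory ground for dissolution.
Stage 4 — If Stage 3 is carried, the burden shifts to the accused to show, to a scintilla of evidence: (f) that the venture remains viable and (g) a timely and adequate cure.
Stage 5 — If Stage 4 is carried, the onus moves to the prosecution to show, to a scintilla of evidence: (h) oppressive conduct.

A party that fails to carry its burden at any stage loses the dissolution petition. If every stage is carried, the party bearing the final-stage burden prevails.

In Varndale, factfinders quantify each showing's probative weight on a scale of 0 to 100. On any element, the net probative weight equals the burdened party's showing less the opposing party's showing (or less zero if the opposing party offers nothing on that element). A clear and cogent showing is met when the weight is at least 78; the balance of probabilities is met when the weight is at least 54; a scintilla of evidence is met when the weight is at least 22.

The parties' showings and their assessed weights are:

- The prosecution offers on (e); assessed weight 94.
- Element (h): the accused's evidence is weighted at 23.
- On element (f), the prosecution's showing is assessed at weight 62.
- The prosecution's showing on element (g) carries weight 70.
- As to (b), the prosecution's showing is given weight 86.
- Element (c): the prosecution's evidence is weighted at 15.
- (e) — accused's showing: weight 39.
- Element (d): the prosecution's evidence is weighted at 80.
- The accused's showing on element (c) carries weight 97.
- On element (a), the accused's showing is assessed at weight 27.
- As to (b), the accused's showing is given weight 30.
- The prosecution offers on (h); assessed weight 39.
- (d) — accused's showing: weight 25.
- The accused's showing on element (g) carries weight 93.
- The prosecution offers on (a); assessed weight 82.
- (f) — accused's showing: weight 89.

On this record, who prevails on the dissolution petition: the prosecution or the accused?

accused

At Stage 1 the prosecution must meet the balance of probabilities (weight is at least 54): on (a) the weight is 82 less the opposing 27 gives net 55, which does reach 54, so (a) meets the standard; on (b) the weight is 86 less the opposing 30 gives net 56, which does reach 54, so (b) meets the standard.
  Stage 1 carried; the burden shifts to the accused.
At Stage 2 the accused must meet a clear and cogent showing (weight is at least 78): on (c) the weight is 97 less the opposing 15 gives net 82, ≥ 78, so (c) meets the standard.
  Stage 2 is satisfied; the onus moves to the prosecution.
At Stage 3 the prosecution must meet the balance of probabilities (weight is at least 54): on (d) the weight is 80 less the opposing 25 gives net 55, which does reach 54, so (d) meets the standard; on (e) the weight is 94 less the opposing 39 gives net 55, which does reach 54, so (e) meets the standard.
  All elements met. The burden passes to the accused.
At Stage 4 the accused must meet a scintilla of evidence (weight is at least 22): on (f) the weight is 89 less the opposing 62 gives net 27, ≥ 22, so (f) meets the standard; on (g) the weight is 93 less the opposing 70 gives net 23, ≥ 22, so (g) meets the standard.
  All elements met. The burden passes to the prosecution.
At Stage 5 the prosecution must meet a scintilla of evidence (weight is at least 22): on (h) the weight is 39 less the opposing 23 gives net 16, < 22, so (h) does not meet the standard.
  Not every element is met, so the prosecution fails to carry Stage 5.
So the accused prevails.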